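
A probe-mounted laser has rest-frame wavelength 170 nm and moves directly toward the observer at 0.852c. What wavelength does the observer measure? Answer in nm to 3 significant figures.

λ_obs ≈ 48.1 nm

Relativistic Doppler: λ_obs = λ_src √((1−β)/(1+β))
= 170 × √(0.14800/1.8520) = 170 × 0.28269 = 48.1 nm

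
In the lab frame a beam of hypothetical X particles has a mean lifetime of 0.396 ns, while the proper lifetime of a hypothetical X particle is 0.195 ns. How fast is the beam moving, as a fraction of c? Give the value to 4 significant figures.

γ = Δt/τ₀ = 0.396/0.195 = 2.03077
β = √(1 − 1/γ²) = √(1 − 1/2.03077²) = 0.8704

β ≈ 0.8704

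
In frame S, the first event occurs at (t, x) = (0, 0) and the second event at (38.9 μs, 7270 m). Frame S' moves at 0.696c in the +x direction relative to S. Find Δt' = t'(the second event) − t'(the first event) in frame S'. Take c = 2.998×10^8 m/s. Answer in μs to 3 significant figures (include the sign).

Δt' ≈ 30.7 μs

γ = 1/√(1 − 0.696²) = 1.3927
Δt' = γ(Δt − vΔx/c²) = 1.3927 × (38.9 μs − 0.696×7270 m / (2.998×10^8 m/s))
= 1.3927 × (22.022 μs) = 30.7 μs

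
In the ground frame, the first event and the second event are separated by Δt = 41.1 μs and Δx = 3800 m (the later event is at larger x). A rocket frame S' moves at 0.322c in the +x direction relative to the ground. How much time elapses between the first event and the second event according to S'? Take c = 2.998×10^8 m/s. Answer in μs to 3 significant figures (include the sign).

Δt' ≈ 39.1 μs

γ = 1/√(1 − 0.322²) = 1.0563
Δt' = γ(Δt − vΔx/c²) = 1.0563 × (41.1 μs − 0.322×3800 m / (2.998×10^8 m/s))
= 1.0563 × (37.019 μs) = 39.1 μs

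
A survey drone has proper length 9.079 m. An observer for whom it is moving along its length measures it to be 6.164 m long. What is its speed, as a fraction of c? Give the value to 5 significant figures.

β ≈ 0.73420

γ = L₀/L = 9.079/6.164 = 1.472907
β = √(1 − 1/γ²) = 0.73420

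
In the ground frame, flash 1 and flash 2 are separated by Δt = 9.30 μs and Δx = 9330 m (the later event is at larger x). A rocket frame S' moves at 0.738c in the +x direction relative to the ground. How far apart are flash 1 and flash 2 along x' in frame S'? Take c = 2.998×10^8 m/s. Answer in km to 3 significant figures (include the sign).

Δx' ≈ 10.8 km

γ = 1/√(1 − 0.738²) = 1.4819
Δx' = γ(Δx − vΔt) = 1.4819 × (9330 m − 0.738×(2.998×10^8 m/s)×9.30×10^-6 s)
= 1.4819 × (7272.4 m) = 10.8 km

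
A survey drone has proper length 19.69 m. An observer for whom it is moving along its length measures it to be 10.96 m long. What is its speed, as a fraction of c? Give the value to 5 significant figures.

β ≈ 0.83076

γ = L₀/L = 19.69/10.96 = 1.796533
β = √(1 − 1/γ²) = 0.83076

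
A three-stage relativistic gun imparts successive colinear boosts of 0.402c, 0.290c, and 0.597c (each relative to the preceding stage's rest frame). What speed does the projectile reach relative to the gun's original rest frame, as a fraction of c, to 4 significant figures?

Compose boost 2: (0.290 + 0.402)/(1 + 0.290×0.402) = 0.6920/1.11658 = 0.619750
Compose boost 3: (0.597 + 0.619750)/(1 + 0.597×0.619750) = 1.21675/1.36999 = 0.8881

u ≈ 0.8881c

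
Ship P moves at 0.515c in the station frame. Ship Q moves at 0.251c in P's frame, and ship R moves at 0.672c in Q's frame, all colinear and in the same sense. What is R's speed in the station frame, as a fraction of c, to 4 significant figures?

u ≈ 0.9275c

Compose boost 2: (0.251 + 0.515)/(1 + 0.251×0.515) = 0.7660/1.12926 = 0.678317
Compose boost 3: (0.672 + 0.678317)/(1 + 0.672×0.678317) = 1.35032/1.45583 = 0.9275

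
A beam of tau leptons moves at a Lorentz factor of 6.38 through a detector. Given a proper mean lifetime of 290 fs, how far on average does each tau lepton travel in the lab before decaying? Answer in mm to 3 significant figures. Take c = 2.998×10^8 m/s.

β = √(1 − 1/γ²) = √(1 − 1/6.38²) = 0.98764
Dilated lifetime: Δt = γτ₀ = 6.38 × 290 fs = 1850.2 fs
d = vΔt = 0.98764c × 1850.2 fs = 2.9609×10^8 m/s × 1.8502×10^-12 s = 0.548 mm

d ≈ 0.548 mm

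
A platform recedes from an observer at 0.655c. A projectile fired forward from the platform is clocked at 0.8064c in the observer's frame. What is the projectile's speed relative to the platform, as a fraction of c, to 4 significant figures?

Inverse velocity addition: u' = (u − v)/(1 − uv/c²)
= (0.8064 − 0.655)/(1 − 0.8064×0.655) = 0.1514/0.471808 = 0.3209

u' ≈ 0.3209c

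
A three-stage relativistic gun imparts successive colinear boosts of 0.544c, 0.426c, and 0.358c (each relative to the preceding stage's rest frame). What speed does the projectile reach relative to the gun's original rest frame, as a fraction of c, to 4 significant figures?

u ≈ 0.8936c

Compose boost 2: (0.426 + 0.544)/(1 + 0.426×0.544) = 0.9700/1.23174 = 0.787501
Compose boost 3: (0.358 + 0.787501)/(1 + 0.358×0.787501) = 1.14550/1.28193 = 0.8936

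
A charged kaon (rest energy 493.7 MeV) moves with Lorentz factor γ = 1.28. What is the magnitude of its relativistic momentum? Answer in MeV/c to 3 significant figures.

β = √(1 − 1/γ²) = √(1 − 1/1.28²) = 0.62422
p = γβm₀c = 1.28 × 0.62422 × 493.7 MeV/c = 394 MeV/c

p ≈ 394 MeV/c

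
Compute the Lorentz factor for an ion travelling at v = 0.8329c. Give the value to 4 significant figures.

γ ≈ 1.807

γ = 1/√(1 − β²) = 1/√(1 − 0.8329²) = 1/√(0.306278) = 1.807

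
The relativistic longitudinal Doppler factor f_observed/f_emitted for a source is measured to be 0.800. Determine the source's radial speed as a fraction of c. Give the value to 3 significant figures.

f_obs/f_src = √((1−β)/(1+β)) = 0.800  ⇒  (1−β)/(1+β) = 0.64000
β = |1 − D²|/(1 + D²) = |1 − 0.64000|/(1 + 0.64000) = 0.220

β ≈ 0.220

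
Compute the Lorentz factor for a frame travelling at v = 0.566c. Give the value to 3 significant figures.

γ ≈ 1.21

γ = 1/√(1 − β²) = 1/√(1 − 0.566²) = 1/√(0.67964) = 1.21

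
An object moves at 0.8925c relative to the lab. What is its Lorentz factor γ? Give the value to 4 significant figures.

γ ≈ 2.217

γ = 1/√(1 − β²) = 1/√(1 − 0.8925²) = 1/√(0.203444) = 2.217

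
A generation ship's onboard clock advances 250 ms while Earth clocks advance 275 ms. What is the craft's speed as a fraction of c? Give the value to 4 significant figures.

β ≈ 0.4166

γ = Δt/τ₀ = 275/250 = 1.10000
β = √(1 − 1/γ²) = √(1 − 1/1.10000²) = 0.4166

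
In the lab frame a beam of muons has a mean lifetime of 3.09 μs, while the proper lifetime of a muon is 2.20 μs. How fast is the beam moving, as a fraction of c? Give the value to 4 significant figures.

γ = Δt/τ₀ = 3.09/2.20 = 1.40455
β = √(1 − 1/γ²) = √(1 − 1/1.40455²) = 0.7022

β ≈ 0.7022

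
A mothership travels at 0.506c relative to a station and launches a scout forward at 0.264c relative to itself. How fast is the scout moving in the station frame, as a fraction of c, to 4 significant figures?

u ≈ 0.6793c

Compose boost 2: (0.264 + 0.506)/(1 + 0.264×0.506) = 0.7700/1.13358 = 0.6793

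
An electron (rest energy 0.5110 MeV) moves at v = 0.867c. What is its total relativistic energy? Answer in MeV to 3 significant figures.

γ = 1/√(1 − 0.867²) = 2.0068
E = γm₀c² = 2.0068 × 0.5110 MeV = 1.03 MeV

E ≈ 1.03 MeV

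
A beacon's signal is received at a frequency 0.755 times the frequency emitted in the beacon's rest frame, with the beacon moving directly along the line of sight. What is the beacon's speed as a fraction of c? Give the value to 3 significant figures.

f_obs/f_src = √((1−β)/(1+β)) = 0.755  ⇒  (1−β)/(1+β) = 0.57003
β = |1 − D²|/(1 + D²) = |1 − 0.57003|/(1 + 0.57003) = 0.274

β ≈ 0.274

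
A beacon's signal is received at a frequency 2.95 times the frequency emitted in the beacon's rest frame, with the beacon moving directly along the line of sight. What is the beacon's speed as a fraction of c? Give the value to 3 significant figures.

f_obs/f_src = √((1+β)/(1−β)) = 2.95  ⇒  (1+β)/(1−β) = 8.7025
β = |1 − D²|/(1 + D²) = |1 − 8.7025|/(1 + 8.7025) = 0.794

β ≈ 0.794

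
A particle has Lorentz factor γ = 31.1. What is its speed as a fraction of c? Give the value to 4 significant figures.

β ≈ 0.9995

β = √(1 − 1/γ²) = √(1 − 1/31.1²) = √(0.998966) = 0.9995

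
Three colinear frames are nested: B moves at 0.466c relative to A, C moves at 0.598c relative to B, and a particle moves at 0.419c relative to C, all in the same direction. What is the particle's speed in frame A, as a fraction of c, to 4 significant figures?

u ≈ 0.9277c

Compose boost 2: (0.598 + 0.466)/(1 + 0.598×0.466) = 1.064/1.27867 = 0.832116
Compose boost 3: (0.419 + 0.832116)/(1 + 0.419×0.832116) = 1.25112/1.34866 = 0.9277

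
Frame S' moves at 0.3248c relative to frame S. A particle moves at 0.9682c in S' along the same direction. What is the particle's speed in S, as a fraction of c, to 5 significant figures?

u ≈ 0.98367c

Relativistic velocity addition: u = (u' + v)/(1 + u'v/c²)
= (0.9682 + 0.3248)/(1 + 0.9682×0.3248) = 1.2930/1.314471 = 0.98367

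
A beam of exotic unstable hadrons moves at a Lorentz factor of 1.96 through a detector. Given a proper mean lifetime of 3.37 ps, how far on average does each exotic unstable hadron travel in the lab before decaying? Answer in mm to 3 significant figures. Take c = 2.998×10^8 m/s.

β = √(1 − 1/γ²) = √(1 − 1/1.96²) = 0.86005
Dilated lifetime: Δt = γτ₀ = 1.96 × 3.37 ps = 6.6052 ps
d = vΔt = 0.86005c × 6.6052 ps = 2.5784×10^8 m/s × 6.6052×10^-12 s = 1.70 mm

d ≈ 1.70 mm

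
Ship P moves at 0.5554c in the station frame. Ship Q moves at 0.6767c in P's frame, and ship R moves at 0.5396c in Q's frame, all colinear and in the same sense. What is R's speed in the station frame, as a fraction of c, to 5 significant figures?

Compose boost 2: (0.6767 + 0.5554)/(1 + 0.6767×0.5554) = 1.2321/1.375839 = 0.8955262
Compose boost 3: (0.5396 + 0.8955262)/(1 + 0.5396×0.8955262) = 1.435126/1.483226 = 0.96757

u ≈ 0.96757c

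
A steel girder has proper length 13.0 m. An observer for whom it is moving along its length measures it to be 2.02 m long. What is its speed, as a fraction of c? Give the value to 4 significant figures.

γ = L₀/L = 13.0/2.02 = 6.43564
β = √(1 − 1/γ²) = 0.9879

β ≈ 0.9879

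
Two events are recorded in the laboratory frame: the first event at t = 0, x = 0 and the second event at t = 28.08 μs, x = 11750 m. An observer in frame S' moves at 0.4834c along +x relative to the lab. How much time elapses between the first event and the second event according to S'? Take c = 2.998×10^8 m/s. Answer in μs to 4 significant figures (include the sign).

Δt' ≈ 10.43 μs

γ = 1/√(1 − 0.4834²) = 1.14234
Δt' = γ(Δt − vΔx/c²) = 1.14234 × (28.08 μs − 0.4834×11750 m / (2.998×10^8 m/s))
= 1.14234 × (9.13420 μs) = 10.43 μs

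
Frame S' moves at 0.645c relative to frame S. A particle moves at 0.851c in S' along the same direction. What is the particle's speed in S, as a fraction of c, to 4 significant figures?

Relativistic velocity addition: u = (u' + v)/(1 + u'v/c²)
= (0.851 + 0.645)/(1 + 0.851×0.645) = 1.496/1.54889 = 0.9658

u ≈ 0.9658c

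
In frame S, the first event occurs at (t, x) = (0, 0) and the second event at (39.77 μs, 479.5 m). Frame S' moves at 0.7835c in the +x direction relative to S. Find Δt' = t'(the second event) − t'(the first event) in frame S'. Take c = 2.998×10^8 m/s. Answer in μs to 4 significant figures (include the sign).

γ = 1/√(1 − 0.7835²) = 1.60929
Δt' = γ(Δt − vΔx/c²) = 1.60929 × (39.77 μs − 0.7835×479.5 m / (2.998×10^8 m/s))
= 1.60929 × (38.5169 μs) = 61.98 μs

Δt' ≈ 61.98 μs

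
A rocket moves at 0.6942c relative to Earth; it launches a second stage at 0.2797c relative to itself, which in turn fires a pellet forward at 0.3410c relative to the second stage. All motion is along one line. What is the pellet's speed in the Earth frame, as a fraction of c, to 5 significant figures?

u ≈ 0.90489c

Compose boost 2: (0.2797 + 0.6942)/(1 + 0.2797×0.6942) = 0.97390/1.194168 = 0.8155471
Compose boost 3: (0.3410 + 0.8155471)/(1 + 0.3410×0.8155471) = 1.156547/1.278102 = 0.90489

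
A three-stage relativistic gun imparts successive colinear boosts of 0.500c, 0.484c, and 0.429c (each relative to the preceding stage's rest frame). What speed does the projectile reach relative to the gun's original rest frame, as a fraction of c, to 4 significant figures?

Compose boost 2: (0.484 + 0.500)/(1 + 0.484×0.500) = 0.9840/1.24200 = 0.792271
Compose boost 3: (0.429 + 0.792271)/(1 + 0.429×0.792271) = 1.22127/1.33988 = 0.9115

u ≈ 0.9115c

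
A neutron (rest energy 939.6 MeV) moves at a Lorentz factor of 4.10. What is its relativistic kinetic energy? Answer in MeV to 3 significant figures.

γ = 4.10 (given)
K = (γ − 1)m₀c² = (4.10 − 1) × 939.6 MeV = 3.1000 × 939.6 MeV = 2910 MeV

K ≈ 2910 MeV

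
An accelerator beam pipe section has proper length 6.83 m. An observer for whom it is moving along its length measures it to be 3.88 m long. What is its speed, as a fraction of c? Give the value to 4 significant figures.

γ = L₀/L = 6.83/3.88 = 1.76031
β = √(1 − 1/γ²) = 0.8230

β ≈ 0.8230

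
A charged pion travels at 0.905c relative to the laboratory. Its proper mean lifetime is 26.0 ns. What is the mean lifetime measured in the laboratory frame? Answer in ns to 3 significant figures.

Δt ≈ 61.1 ns

γ = 1/√(1 − 0.905²) = 2.3507
Time dilation: Δt = γτ₀ = 2.3507 × 26.0 ns = 61.1 ns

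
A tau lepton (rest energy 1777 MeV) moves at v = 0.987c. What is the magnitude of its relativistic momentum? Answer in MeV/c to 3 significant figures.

γ = 1/√(1 − 0.987²) = 6.2220
p = γβm₀c = 6.2220 × 0.987 × 1777 MeV/c = 10900 MeV/c

p ≈ 10900 MeV/c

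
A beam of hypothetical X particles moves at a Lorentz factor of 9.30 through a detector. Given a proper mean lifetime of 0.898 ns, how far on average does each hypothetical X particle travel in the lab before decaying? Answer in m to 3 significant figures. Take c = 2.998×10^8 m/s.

β = √(1 − 1/γ²) = √(1 − 1/9.30²) = 0.99420
Dilated lifetime: Δt = γτ₀ = 9.30 × 0.898 ns = 8.3514 ns
d = vΔt = 0.99420c × 8.3514 ns = 2.9806×10^8 m/s × 8.3514×10^-9 s = 2.49 m

d ≈ 2.49 m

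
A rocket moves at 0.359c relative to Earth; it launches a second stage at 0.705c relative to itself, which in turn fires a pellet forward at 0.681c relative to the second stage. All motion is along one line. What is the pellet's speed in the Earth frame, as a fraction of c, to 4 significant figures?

u ≈ 0.9695c

Compose boost 2: (0.705 + 0.359)/(1 + 0.705×0.359) = 1.064/1.25310 = 0.849098
Compose boost 3: (0.681 + 0.849098)/(1 + 0.681×0.849098) = 1.53010/1.57824 = 0.9695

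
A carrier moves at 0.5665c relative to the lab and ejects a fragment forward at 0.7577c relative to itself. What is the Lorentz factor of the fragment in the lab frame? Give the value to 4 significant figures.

u_lab = (0.7577 + 0.5665)/(1 + 0.7577×0.5665) = 1.3242/1.429237 = 0.9265083
γ = 1/√(1 − 0.9265083²) = 2.658

γ ≈ 2.658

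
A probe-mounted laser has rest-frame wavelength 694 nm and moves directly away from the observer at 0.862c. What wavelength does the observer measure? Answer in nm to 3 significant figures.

Relativistic Doppler: λ_obs = λ_src √((1+β)/(1−β))
= 694 × √(1.8620/0.13800) = 694 × 3.6732 = 2550 nm

λ_obs ≈ 2550 nm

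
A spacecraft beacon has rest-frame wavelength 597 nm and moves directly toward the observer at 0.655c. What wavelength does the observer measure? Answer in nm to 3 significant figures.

λ_obs ≈ 273 nm

Relativistic Doppler: λ_obs = λ_src √((1−β)/(1+β))
= 597 × √(0.34500/1.6550) = 597 × 0.45657 = 273 nm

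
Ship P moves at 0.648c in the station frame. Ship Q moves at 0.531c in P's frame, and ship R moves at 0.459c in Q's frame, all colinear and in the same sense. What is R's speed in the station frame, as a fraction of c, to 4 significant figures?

u ≈ 0.9526c

Compose boost 2: (0.531 + 0.648)/(1 + 0.531×0.648) = 1.179/1.34409 = 0.877175
Compose boost 3: (0.459 + 0.877175)/(1 + 0.459×0.877175) = 1.33617/1.40262 = 0.9526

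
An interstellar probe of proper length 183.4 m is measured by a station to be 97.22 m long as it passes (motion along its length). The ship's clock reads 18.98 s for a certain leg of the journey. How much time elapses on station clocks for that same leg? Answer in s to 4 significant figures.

Length contraction ⇒ γ = L₀/L = 183.4/97.22 = 1.88644
Time dilation: Δt = γτ₀ = 1.88644 × 18.98 s = 35.80 s

Δt ≈ 35.80 s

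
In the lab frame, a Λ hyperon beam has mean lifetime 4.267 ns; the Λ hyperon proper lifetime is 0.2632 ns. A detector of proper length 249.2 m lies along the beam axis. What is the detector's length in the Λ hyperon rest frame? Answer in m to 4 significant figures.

L ≈ 15.37 m

Time dilation ⇒ γ = Δt/τ₀ = 4.267/0.2632 = 16.2120
Length contraction: L = L₀/γ = 249.2/16.2120 = 15.37 m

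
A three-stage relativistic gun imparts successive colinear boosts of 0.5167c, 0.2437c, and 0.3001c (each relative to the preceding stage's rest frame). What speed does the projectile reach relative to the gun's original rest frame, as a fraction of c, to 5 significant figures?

Compose boost 2: (0.2437 + 0.5167)/(1 + 0.2437×0.5167) = 0.76040/1.125920 = 0.6753589
Compose boost 3: (0.3001 + 0.6753589)/(1 + 0.3001×0.6753589) = 0.9754589/1.202675 = 0.81107

u ≈ 0.81107c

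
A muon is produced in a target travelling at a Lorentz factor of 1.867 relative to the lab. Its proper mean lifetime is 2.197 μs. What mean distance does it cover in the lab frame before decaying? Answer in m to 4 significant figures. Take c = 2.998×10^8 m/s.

d ≈ 1038 m

β = √(1 − 1/γ²) = √(1 − 1/1.867²) = 0.844460
Dilated lifetime: Δt = γτ₀ = 1.867 × 2.197 μs = 4.10180 μs
d = vΔt = 0.844460c × 4.10180 μs = 2.53169×10^8 m/s × 4.10180×10^-6 s = 1038 m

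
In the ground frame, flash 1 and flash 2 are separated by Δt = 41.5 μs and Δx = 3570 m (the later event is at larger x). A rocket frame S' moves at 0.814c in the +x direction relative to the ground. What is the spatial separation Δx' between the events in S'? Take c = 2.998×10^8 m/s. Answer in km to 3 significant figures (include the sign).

γ = 1/√(1 − 0.814²) = 1.7216
Δx' = γ(Δx − vΔt) = 1.7216 × (3570 m − 0.814×(2.998×10^8 m/s)×41.5×10^-6 s)
= 1.7216 × (-6557.5 m) = -11.3 km

Δx' ≈ -11.3 km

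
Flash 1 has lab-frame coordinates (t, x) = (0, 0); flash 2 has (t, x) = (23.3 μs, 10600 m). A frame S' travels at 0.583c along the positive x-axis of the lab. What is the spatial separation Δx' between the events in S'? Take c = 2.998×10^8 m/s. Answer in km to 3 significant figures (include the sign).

γ = 1/√(1 − 0.583²) = 1.2308
Δx' = γ(Δx − vΔt) = 1.2308 × (10600 m − 0.583×(2.998×10^8 m/s)×23.3×10^-6 s)
= 1.2308 × (6527.5 m) = 8.03 km

Δx' ≈ 8.03 km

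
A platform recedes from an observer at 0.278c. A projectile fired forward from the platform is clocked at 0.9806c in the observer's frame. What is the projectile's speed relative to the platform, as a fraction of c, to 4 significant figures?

u' ≈ 0.9659c

Inverse velocity addition: u' = (u − v)/(1 − uv/c²)
= (0.9806 − 0.278)/(1 − 0.9806×0.278) = 0.7026/0.727393 = 0.9659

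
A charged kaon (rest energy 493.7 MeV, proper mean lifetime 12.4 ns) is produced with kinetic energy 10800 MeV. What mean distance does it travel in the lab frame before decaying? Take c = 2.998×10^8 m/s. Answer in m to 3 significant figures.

γ = 1 + K/(m₀c²) = 1 + 10800/493.7 = 22.876
β = √(1 − 1/γ²) = 0.99904
Dilated lifetime: γτ₀ = 22.876 × 12.4 ns = 283.66 ns
d = βc·γτ₀ = 0.99904 × (2.998×10^8 m/s) × 2.8366×10^-7 s = 85.0 m

d ≈ 85.0 m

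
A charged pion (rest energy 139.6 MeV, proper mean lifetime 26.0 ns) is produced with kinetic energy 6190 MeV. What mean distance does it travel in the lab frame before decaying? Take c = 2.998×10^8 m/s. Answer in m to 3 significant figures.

d ≈ 353 m

γ = 1 + K/(m₀c²) = 1 + 6190/139.6 = 45.341
β = √(1 − 1/γ²) = 0.99976
Dilated lifetime: γτ₀ = 45.341 × 26.0 ns = 1178.9 ns
d = βc·γτ₀ = 0.99976 × (2.998×10^8 m/s) × 1.1789×10^-6 s = 353 m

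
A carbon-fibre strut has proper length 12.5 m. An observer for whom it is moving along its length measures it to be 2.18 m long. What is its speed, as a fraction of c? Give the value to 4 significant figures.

β ≈ 0.9847

γ = L₀/L = 12.5/2.18 = 5.73394
β = √(1 − 1/γ²) = 0.9847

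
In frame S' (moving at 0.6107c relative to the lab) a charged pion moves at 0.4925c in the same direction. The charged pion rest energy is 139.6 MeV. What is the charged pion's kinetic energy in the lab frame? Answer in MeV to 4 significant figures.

u_lab = (0.4925 + 0.6107)/(1 + 0.4925×0.6107) = 0.8481132
γ = 1/√(1 − 0.8481132²) = 1.88745
K = (γ − 1)m₀c² = (1.88745 − 1) × 139.6 = 0.887451 × 139.6 = 123.9 MeV

K ≈ 123.9 MeV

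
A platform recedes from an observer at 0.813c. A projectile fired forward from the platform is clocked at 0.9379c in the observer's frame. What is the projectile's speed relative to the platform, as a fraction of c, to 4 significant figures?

u' ≈ 0.5259c

Inverse velocity addition: u' = (u − v)/(1 − uv/c²)
= (0.9379 − 0.813)/(1 − 0.9379×0.813) = 0.1249/0.237487 = 0.5259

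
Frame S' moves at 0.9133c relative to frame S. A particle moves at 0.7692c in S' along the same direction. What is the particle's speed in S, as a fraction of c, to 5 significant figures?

u ≈ 0.98825c

Relativistic velocity addition: u = (u' + v)/(1 + u'v/c²)
= (0.7692 + 0.9133)/(1 + 0.7692×0.9133) = 1.6825/1.702510 = 0.98825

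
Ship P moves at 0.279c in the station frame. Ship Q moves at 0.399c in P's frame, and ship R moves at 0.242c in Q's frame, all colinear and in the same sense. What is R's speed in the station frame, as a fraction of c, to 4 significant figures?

Compose boost 2: (0.399 + 0.279)/(1 + 0.399×0.279) = 0.6780/1.11132 = 0.610085
Compose boost 3: (0.242 + 0.610085)/(1 + 0.242×0.610085) = 0.852085/1.14764 = 0.7425

u ≈ 0.7425c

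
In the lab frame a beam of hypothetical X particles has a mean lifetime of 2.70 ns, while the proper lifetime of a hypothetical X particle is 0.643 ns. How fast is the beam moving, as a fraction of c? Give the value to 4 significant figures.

β ≈ 0.9712

γ = Δt/τ₀ = 2.70/0.643 = 4.19907
β = √(1 − 1/γ²) = √(1 − 1/4.19907²) = 0.9712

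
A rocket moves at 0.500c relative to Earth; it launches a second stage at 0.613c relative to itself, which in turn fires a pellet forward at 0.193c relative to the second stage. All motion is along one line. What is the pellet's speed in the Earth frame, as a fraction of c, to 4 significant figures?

u ≈ 0.8974c

Compose boost 2: (0.613 + 0.500)/(1 + 0.613×0.500) = 1.113/1.30650 = 0.851894
Compose boost 3: (0.193 + 0.851894)/(1 + 0.193×0.851894) = 1.04489/1.16442 = 0.8974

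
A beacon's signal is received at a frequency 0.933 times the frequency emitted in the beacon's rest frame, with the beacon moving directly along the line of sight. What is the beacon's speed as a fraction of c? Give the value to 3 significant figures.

β ≈ 0.0692

f_obs/f_src = √((1−β)/(1+β)) = 0.933  ⇒  (1−β)/(1+β) = 0.87049
β = |1 − D²|/(1 + D²) = |1 − 0.87049|/(1 + 0.87049) = 0.0692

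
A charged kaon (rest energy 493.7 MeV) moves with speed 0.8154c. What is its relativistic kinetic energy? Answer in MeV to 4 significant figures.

K ≈ 359.1 MeV

γ = 1/√(1 − 0.8154²) = 1.72742
K = (γ − 1)m₀c² = (1.72742 − 1) × 493.7 MeV = 0.727420 × 493.7 MeV = 359.1 MeV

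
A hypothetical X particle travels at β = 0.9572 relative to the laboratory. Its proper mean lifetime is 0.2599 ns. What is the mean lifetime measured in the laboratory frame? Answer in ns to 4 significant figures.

γ = 1/√(1 − 0.9572²) = 3.45510
Time dilation: Δt = γτ₀ = 3.45510 × 0.2599 ns = 0.8980 ns

Δt ≈ 0.8980 ns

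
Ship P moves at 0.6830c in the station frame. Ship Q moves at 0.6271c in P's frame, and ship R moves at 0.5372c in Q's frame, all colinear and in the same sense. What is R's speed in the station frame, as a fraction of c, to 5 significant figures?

Compose boost 2: (0.6271 + 0.6830)/(1 + 0.6271×0.6830) = 1.3101/1.428309 = 0.9172383
Compose boost 3: (0.5372 + 0.9172383)/(1 + 0.5372×0.9172383) = 1.454438/1.492740 = 0.97434

u ≈ 0.97434c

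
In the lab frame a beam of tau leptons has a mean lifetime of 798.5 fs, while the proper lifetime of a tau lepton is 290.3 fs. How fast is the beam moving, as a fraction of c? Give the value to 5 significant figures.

β ≈ 0.93157

γ = Δt/τ₀ = 798.5/290.3 = 2.750603
β = √(1 − 1/γ²) = √(1 − 1/2.750603²) = 0.93157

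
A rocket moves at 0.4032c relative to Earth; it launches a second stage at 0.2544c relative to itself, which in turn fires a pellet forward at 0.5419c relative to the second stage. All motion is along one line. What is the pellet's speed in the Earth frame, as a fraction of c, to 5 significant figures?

Compose boost 2: (0.2544 + 0.4032)/(1 + 0.2544×0.4032) = 0.65760/1.102574 = 0.5964225
Compose boost 3: (0.5419 + 0.5964225)/(1 + 0.5419×0.5964225) = 1.138323/1.323201 = 0.86028

u ≈ 0.86028c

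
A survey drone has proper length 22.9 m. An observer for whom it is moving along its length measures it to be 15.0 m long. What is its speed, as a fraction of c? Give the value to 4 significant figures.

β ≈ 0.7556

γ = L₀/L = 22.9/15.0 = 1.52667
β = √(1 − 1/γ²) = 0.7556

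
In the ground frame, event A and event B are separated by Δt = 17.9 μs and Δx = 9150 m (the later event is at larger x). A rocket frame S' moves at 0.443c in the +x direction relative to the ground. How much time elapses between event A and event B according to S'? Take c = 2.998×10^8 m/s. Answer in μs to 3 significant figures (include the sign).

Δt' ≈ 4.88 μs

γ = 1/√(1 − 0.443²) = 1.1154
Δt' = γ(Δt − vΔx/c²) = 1.1154 × (17.9 μs − 0.443×9150 m / (2.998×10^8 m/s))
= 1.1154 × (4.3795 μs) = 4.88 μs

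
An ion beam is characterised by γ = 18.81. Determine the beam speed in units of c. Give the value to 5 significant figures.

β ≈ 0.99859

β = √(1 − 1/γ²) = √(1 − 1/18.81²) = √(0.9971737) = 0.99859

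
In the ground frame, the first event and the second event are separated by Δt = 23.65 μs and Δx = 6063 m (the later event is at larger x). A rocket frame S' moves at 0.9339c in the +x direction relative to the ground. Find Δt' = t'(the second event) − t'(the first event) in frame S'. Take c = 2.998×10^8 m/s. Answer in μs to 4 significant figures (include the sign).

γ = 1/√(1 − 0.9339²) = 2.79693
Δt' = γ(Δt − vΔx/c²) = 2.79693 × (23.65 μs − 0.9339×6063 m / (2.998×10^8 m/s))
= 2.79693 × (4.76329 μs) = 13.32 μs

Δt' ≈ 13.32 μs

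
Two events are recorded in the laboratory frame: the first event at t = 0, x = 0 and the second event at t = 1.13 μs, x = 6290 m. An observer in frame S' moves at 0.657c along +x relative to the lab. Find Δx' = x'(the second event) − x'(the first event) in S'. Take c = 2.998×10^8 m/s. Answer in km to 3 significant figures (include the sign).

Δx' ≈ 8.05 km

γ = 1/√(1 − 0.657²) = 1.3265
Δx' = γ(Δx − vΔt) = 1.3265 × (6290 m − 0.657×(2.998×10^8 m/s)×1.13×10^-6 s)
= 1.3265 × (6067.4 m) = 8.05 km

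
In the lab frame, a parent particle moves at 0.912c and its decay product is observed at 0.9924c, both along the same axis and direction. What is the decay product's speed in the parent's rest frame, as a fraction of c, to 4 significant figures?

Inverse velocity addition: u' = (u − v)/(1 − uv/c²)
= (0.9924 − 0.912)/(1 − 0.9924×0.912) = 0.08040/0.0949312 = 0.8469

u' ≈ 0.8469c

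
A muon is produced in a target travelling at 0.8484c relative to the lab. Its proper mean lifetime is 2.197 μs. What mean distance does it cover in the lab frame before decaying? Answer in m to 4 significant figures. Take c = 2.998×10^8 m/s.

d ≈ 1056 m

γ = 1/√(1 − 0.8484²) = 1.88909
Dilated lifetime: Δt = γτ₀ = 1.88909 × 2.197 μs = 4.15033 μs
d = vΔt = 0.8484c × 4.15033 μs = 2.54350×10^8 m/s × 4.15033×10^-6 s = 1056 m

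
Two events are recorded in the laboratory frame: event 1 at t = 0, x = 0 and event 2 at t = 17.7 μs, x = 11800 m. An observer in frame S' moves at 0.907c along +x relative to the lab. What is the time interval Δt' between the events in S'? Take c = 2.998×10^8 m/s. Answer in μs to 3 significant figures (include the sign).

Δt' ≈ -42.7 μs

γ = 1/√(1 − 0.907²) = 2.3746
Δt' = γ(Δt − vΔx/c²) = 2.3746 × (17.7 μs − 0.907×11800 m / (2.998×10^8 m/s))
= 2.3746 × (-17.999 μs) = -42.7 μs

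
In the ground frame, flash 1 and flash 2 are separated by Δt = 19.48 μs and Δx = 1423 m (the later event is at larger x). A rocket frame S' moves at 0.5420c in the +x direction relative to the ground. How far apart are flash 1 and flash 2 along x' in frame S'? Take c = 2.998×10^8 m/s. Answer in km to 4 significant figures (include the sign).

Δx' ≈ -2.073 km

γ = 1/√(1 − 0.5420²) = 1.18994
Δx' = γ(Δx − vΔt) = 1.18994 × (1423 m − 0.5420×(2.998×10^8 m/s)×19.48×10^-6 s)
= 1.18994 × (-1742.34 m) = -2.073 km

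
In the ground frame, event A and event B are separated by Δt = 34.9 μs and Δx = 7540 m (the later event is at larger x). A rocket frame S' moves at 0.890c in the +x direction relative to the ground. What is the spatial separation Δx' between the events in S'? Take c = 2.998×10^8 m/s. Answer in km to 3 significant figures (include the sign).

Δx' ≈ -3.89 km

γ = 1/√(1 − 0.890²) = 2.1932
Δx' = γ(Δx − vΔt) = 2.1932 × (7540 m − 0.890×(2.998×10^8 m/s)×34.9×10^-6 s)
= 2.1932 × (-1772.1 m) = -3.89 km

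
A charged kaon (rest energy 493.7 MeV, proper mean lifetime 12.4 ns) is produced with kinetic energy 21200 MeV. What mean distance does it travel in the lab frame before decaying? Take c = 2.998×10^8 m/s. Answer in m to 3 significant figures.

d ≈ 163 m

γ = 1 + K/(m₀c²) = 1 + 21200/493.7 = 43.941
β = √(1 − 1/γ²) = 0.99974
Dilated lifetime: γτ₀ = 43.941 × 12.4 ns = 544.87 ns
d = βc·γτ₀ = 0.99974 × (2.998×10^8 m/s) × 5.4487×10^-7 s = 163 m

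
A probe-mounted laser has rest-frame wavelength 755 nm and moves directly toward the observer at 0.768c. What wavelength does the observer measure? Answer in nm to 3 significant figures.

Relativistic Doppler: λ_obs = λ_src √((1−β)/(1+β))
= 755 × √(0.23200/1.7680) = 755 × 0.36225 = 273 nm

λ_obs ≈ 273 nm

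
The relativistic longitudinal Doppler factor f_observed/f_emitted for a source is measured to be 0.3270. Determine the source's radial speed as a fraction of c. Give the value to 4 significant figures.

f_obs/f_src = √((1−β)/(1+β)) = 0.3270  ⇒  (1−β)/(1+β) = 0.106929
β = |1 − D²|/(1 + D²) = |1 − 0.106929|/(1 + 0.106929) = 0.8068

β ≈ 0.8068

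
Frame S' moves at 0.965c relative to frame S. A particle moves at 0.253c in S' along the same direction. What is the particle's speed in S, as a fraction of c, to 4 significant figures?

u ≈ 0.9790c

Relativistic velocity addition: u = (u' + v)/(1 + u'v/c²)
= (0.253 + 0.965)/(1 + 0.253×0.965) = 1.218/1.24415 = 0.9790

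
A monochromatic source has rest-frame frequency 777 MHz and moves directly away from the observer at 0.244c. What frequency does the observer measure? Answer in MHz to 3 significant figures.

Relativistic Doppler: f_obs = f_src √((1−β)/(1+β))
= 777 × √(0.75600/1.2440) = 777 × 0.77956 = 606 MHz

f_obs ≈ 606 MHz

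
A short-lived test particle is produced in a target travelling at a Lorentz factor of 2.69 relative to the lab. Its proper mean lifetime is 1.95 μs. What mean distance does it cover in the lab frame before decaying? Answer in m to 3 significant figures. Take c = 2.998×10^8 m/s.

β = √(1 − 1/γ²) = √(1 − 1/2.69²) = 0.92833
Dilated lifetime: Δt = γτ₀ = 2.69 × 1.95 μs = 5.2455 μs
d = vΔt = 0.92833c × 5.2455 μs = 2.7831×10^8 m/s × 5.2455×10^-6 s = 1460 m

d ≈ 1460 m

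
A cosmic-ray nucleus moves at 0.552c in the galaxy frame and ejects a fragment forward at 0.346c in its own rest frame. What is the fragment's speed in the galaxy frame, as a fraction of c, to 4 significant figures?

Compose boost 2: (0.346 + 0.552)/(1 + 0.346×0.552) = 0.8980/1.19099 = 0.7540

u ≈ 0.7540c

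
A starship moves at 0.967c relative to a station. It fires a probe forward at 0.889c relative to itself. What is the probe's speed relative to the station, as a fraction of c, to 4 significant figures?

Relativistic velocity addition: u = (u' + v)/(1 + u'v/c²)
= (0.889 + 0.967)/(1 + 0.889×0.967) = 1.856/1.85966 = 0.9980

u ≈ 0.9980c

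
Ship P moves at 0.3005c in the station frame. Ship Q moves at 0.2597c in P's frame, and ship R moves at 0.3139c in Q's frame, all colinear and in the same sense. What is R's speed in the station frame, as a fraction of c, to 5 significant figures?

Compose boost 2: (0.2597 + 0.3005)/(1 + 0.2597×0.3005) = 0.56020/1.078040 = 0.5196468
Compose boost 3: (0.3139 + 0.5196468)/(1 + 0.3139×0.5196468) = 0.8335468/1.163117 = 0.71665

u ≈ 0.71665c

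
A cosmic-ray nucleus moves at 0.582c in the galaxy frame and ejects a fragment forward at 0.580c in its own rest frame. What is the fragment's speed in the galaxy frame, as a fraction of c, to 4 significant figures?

Compose boost 2: (0.580 + 0.582)/(1 + 0.580×0.582) = 1.162/1.33756 = 0.8687

u ≈ 0.8687c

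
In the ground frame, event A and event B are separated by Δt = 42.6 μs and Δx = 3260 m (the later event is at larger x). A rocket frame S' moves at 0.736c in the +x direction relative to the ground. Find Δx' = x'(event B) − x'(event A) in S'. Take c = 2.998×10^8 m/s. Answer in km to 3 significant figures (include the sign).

γ = 1/√(1 − 0.736²) = 1.4771
Δx' = γ(Δx − vΔt) = 1.4771 × (3260 m − 0.736×(2.998×10^8 m/s)×42.6×10^-6 s)
= 1.4771 × (-6139.8 m) = -9.07 km

Δx' ≈ -9.07 km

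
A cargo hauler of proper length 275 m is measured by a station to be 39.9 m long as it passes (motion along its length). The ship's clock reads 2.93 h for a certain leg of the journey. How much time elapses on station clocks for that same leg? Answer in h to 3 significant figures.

Length contraction ⇒ γ = L₀/L = 275/39.9 = 6.8922
Time dilation: Δt = γτ₀ = 6.8922 × 2.93 h = 20.2 h

Δt ≈ 20.2 h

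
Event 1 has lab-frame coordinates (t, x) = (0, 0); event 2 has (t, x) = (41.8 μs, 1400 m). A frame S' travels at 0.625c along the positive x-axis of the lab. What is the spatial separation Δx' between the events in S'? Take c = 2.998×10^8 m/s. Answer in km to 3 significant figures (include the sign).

Δx' ≈ -8.24 km

γ = 1/√(1 − 0.625²) = 1.2810
Δx' = γ(Δx − vΔt) = 1.2810 × (1400 m − 0.625×(2.998×10^8 m/s)×41.8×10^-6 s)
= 1.2810 × (-6432.3 m) = -8.24 km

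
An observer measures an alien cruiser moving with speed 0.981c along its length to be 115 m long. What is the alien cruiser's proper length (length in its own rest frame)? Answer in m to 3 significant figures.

γ = 1/√(1 − 0.981²) = 5.1544
L₀ = γL = 5.1544 × 115 = 593 m

L₀ ≈ 593 m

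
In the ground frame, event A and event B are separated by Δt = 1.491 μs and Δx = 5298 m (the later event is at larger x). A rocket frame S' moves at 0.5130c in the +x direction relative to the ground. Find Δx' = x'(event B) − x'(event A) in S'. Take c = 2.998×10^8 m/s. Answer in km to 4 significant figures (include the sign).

γ = 1/√(1 − 0.5130²) = 1.16497
Δx' = γ(Δx − vΔt) = 1.16497 × (5298 m − 0.5130×(2.998×10^8 m/s)×1.491×10^-6 s)
= 1.16497 × (5068.69 m) = 5.905 km

Δx' ≈ 5.905 km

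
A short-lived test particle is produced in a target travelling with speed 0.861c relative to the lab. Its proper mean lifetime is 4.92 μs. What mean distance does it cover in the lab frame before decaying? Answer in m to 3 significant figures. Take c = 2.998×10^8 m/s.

d ≈ 2500 m

γ = 1/√(1 − 0.861²) = 1.9662
Dilated lifetime: Δt = γτ₀ = 1.9662 × 4.92 μs = 9.6735 μs
d = vΔt = 0.861c × 9.6735 μs = 2.5813×10^8 m/s × 9.6735×10^-6 s = 2500 m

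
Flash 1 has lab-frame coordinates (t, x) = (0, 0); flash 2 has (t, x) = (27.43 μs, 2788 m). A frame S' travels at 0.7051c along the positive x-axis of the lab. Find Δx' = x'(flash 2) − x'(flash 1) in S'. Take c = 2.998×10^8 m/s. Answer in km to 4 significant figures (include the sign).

Δx' ≈ -4.245 km

γ = 1/√(1 − 0.7051²) = 1.41022
Δx' = γ(Δx − vΔt) = 1.41022 × (2788 m − 0.7051×(2.998×10^8 m/s)×27.43×10^-6 s)
= 1.41022 × (-3010.40 m) = -4.245 km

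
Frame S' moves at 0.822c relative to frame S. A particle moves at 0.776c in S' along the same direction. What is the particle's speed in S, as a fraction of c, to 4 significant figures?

u ≈ 0.9757c

Relativistic velocity addition: u = (u' + v)/(1 + u'v/c²)
= (0.776 + 0.822)/(1 + 0.776×0.822) = 1.598/1.63787 = 0.9757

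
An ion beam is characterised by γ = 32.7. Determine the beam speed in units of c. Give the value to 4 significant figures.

β ≈ 0.9995

β = √(1 − 1/γ²) = √(1 − 1/32.7²) = √(0.999065) = 0.9995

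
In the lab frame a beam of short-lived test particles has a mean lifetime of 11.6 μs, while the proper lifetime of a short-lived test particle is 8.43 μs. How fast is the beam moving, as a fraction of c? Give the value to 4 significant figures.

β ≈ 0.6869

γ = Δt/τ₀ = 11.6/8.43 = 1.37604
β = √(1 − 1/γ²) = √(1 − 1/1.37604²) = 0.6869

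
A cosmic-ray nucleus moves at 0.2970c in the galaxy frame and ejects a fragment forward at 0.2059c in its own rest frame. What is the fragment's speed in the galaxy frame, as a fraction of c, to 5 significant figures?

Compose boost 2: (0.2059 + 0.2970)/(1 + 0.2059×0.2970) = 0.50290/1.061152 = 0.47392

u ≈ 0.47392c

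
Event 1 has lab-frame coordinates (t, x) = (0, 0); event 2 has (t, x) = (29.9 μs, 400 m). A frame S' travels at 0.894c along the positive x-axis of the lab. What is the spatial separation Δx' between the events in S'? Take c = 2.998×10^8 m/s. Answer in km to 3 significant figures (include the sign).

γ = 1/√(1 − 0.894²) = 2.2318
Δx' = γ(Δx − vΔt) = 2.2318 × (400 m − 0.894×(2.998×10^8 m/s)×29.9×10^-6 s)
= 2.2318 × (-7613.8 m) = -17.0 km

Δx' ≈ -17.0 km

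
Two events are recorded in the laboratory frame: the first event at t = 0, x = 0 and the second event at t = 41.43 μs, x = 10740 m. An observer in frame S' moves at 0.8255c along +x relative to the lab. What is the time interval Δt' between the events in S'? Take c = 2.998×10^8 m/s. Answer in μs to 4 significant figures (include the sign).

γ = 1/√(1 − 0.8255²) = 1.77179
Δt' = γ(Δt − vΔx/c²) = 1.77179 × (41.43 μs − 0.8255×10740 m / (2.998×10^8 m/s))
= 1.77179 × (11.8574 μs) = 21.01 μs

Δt' ≈ 21.01 μs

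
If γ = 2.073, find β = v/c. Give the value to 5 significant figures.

β ≈ 0.87596

β = √(1 − 1/γ²) = √(1 − 1/2.073²) = √(0.7672973) = 0.87596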